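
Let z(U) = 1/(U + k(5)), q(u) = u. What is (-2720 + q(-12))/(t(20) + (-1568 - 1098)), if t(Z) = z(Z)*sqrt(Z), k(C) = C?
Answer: 113804875/111055562 + 3415*sqrt(5)/111055562 ≈ 1.0248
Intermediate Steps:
z(U) = 1/(5 + U) (z(U) = 1/(U + 5) = 1/(5 + U))
t(Z) = sqrt(Z)/(5 + Z)
(-2720 + q(-12))/(t(20) + (-1568 - 1098)) = (-2720 - 12)/(sqrt(20)/(5 + 20) + (-1568 - 1098)) = -2732/((2*sqrt(5))/25 - 2666) = -2732/((2*sqrt(5))*(1/25) - 2666) = -2732/(2*sqrt(5)/25 - 2666) = -2732/(-2666 + 2*sqrt(5)/25)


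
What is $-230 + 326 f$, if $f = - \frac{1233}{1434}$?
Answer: $- \frac{121963}{239} \approx -510.31$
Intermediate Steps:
$f = - \frac{411}{478}$ ($f = \left(-1233\right) \frac{1}{1434} = - \frac{411}{478} \approx -0.85983$)
$-230 + 326 f = -230 + 326 \left(- \frac{411}{478}\right) = -230 - \frac{66993}{239} = - \frac{121963}{239}$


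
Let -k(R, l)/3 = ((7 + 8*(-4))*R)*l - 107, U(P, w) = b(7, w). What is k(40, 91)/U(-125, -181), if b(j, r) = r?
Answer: -273321/181 ≈ -1510.1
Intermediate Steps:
U(P, w) = w
k(R, l) = 321 + 75*R*l (k(R, l) = -3*(((7 + 8*(-4))*R)*l - 107) = -3*(((7 - 32)*R)*l - 107) = -3*((-25*R)*l - 107) = -3*(-25*R*l - 107) = -3*(-107 - 25*R*l) = 321 + 75*R*l)
k(40, 91)/U(-125, -181) = (321 + 75*40*91)/(-181) = (321 + 273000)*(-1/181) = 273321*(-1/181) = -273321/181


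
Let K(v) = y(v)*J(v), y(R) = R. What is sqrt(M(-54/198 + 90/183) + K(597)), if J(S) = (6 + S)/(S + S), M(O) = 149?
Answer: sqrt(1802)/2 ≈ 21.225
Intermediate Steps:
J(S) = (6 + S)/(2*S) (J(S) = (6 + S)/((2*S)) = (6 + S)*(1/(2*S)) = (6 + S)/(2*S))
K(v) = 3 + v/2 (K(v) = v*((6 + v)/(2*v)) = 3 + v/2)
sqrt(M(-54/198 + 90/183) + K(597)) = sqrt(149 + (3 + (1/2)*597)) = sqrt(149 + (3 + 597/2)) = sqrt(149 + 603/2) = sqrt(901/2) = sqrt(1802)/2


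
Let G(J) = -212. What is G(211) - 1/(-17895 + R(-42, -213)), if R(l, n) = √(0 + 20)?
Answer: -13577791033/64046201 + 2*√5/320231005 ≈ -212.00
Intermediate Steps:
R(l, n) = 2*√5 (R(l, n) = √20 = 2*√5)
G(211) - 1/(-17895 + R(-42, -213)) = -212 - 1/(-17895 + 2*√5)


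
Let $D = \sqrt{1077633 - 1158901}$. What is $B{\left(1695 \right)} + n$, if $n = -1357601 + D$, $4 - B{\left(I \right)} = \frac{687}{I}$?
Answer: $- \frac{767042534}{565} + 2 i \sqrt{20317} \approx -1.3576 \cdot 10^{6} + 285.08 i$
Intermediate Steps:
$B{\left(I \right)} = 4 - \frac{687}{I}$
$D = 2 i \sqrt{20317}$ ($D = \sqrt{-81268} = 2 i \sqrt{20317} \approx 285.08 i$)
$n = -1357601 + 2 i \sqrt{20317} \approx -1.3576 \cdot 10^{6} + 285.08 i$
$B{\left(1695 \right)} + n = \left(4 - \frac{687}{1695}\right) - \left(1357601 - 2 i \sqrt{20317}\right) = \left(4 - \frac{229}{565}\right) - \left(1357601 - 2 i \sqrt{20317}\right) = \frac{2031}{565} - \left(1357601 - 2 i \sqrt{20317}\right) = - \frac{767042534}{565} + 2 i \sqrt{20317}$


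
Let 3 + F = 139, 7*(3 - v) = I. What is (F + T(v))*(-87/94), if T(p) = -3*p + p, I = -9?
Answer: -38802/329 ≈ -117.94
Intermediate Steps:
v = 30/7 (v = 3 - 1/7*(-9) = 3 + 9/7 = 30/7 ≈ 4.2857)
T(p) = -2*p
F = 136 (F = -3 + 139 = 136)
(F + T(v))*(-87/94) = (136 - 2*30/7)*(-87/94) = (136 - 60/7)*(-87*1/94) = (892/7)*(-87/94) = -38802/329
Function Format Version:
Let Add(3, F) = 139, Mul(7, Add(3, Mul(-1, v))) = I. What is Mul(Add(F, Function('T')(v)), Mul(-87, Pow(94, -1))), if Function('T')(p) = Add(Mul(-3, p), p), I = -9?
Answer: Rational(-38802, 329) ≈ -117.94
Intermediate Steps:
v = Rational(30, 7) (v = Add(3, Mul(Rational(-1, 7), -9)) = Add(3, Rational(9, 7)) = Rational(30, 7) ≈ 4.2857)
Function('T')(p) = Mul(-2, p)
F = 136 (F = Add(-3, 139) = 136)
Mul(Add(F, Function('T')(v)), Mul(-87, Pow(94, -1))) = Mul(Add(136, Mul(-2, Rational(30, 7))), Mul(-87, Pow(94, -1))) = Mul(Add(136, Rational(-60, 7)), Mul(-87, Rational(1, 94))) = Mul(Rational(892, 7), Rational(-87, 94)) = Rational(-38802, 329)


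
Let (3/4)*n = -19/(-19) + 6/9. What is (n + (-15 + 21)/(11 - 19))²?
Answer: 2809/1296 ≈ 2.1674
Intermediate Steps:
n = 20/9 (n = 4*(-19/(-19) + 6/9)/3 = 4*(-19*(-1/19) + 6*(⅑))/3 = 4*(1 + ⅔)/3 = (4/3)*(5/3) = 20/9 ≈ 2.2222)
(n + (-15 + 21)/(11 - 19))² = (20/9 + (-15 + 21)/(11 - 19))² = (20/9 + 6/(-8))² = (20/9 + 6*(-⅛))² = (20/9 - ¾)² = (53/36)² = 2809/1296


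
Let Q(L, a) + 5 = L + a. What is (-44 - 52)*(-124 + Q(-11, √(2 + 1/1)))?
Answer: 13440 - 96*√3 ≈ 13274.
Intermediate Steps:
Q(L, a) = -5 + L + a (Q(L, a) = -5 + (L + a) = -5 + L + a)
(-44 - 52)*(-124 + Q(-11, √(2 + 1/1))) = (-44 - 52)*(-124 + (-5 - 11 + √(2 + 1/1))) = -96*(-124 + (-5 - 11 + √(2 + 1))) = -96*(-124 + (-5 - 11 + √3)) = -96*(-124 + (-16 + √3)) = -96*(-140 + √3) = 13440 - 96*√3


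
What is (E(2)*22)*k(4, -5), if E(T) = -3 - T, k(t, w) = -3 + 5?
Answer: -220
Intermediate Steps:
k(t, w) = 2
(E(2)*22)*k(4, -5) = ((-3 - 1*2)*22)*2 = ((-3 - 2)*22)*2 = -5*22*2 = -110*2 = -220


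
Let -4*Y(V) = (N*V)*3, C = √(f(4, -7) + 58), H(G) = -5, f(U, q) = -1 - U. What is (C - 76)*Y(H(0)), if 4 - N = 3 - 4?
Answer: -1425 + 75*√53/4 ≈ -1288.5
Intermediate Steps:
C = √53 (C = √((-1 - 1*4) + 58) = √((-1 - 4) + 58) = √(-5 + 58) = √53 ≈ 7.2801)
N = 5 (N = 4 - (3 - 4) = 4 - 1*(-1) = 4 + 1 = 5)
Y(V) = -15*V/4 (Y(V) = -5*V*3/4 = -15*V/4)
(C - 76)*Y(H(0)) = (√53 - 76)*(-15/4*(-5)) = (-76 + √53)*(75/4) = -1425 + 75*√53/4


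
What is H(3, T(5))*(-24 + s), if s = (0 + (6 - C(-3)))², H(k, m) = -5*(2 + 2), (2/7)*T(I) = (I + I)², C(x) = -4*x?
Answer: -240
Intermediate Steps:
T(I) = 14*I² (T(I) = 7*(I + I)²/2 = 7*(2*I)²/2 = 7*(4*I²)/2 = 14*I²)
H(k, m) = -20 (H(k, m) = -5*4 = -20)
s = 36 (s = (0 + (6 - (-4)*(-3)))² = (0 + (6 - 1*12))² = (0 + (6 - 12))² = (0 - 6)² = (-6)² = 36)
H(3, T(5))*(-24 + s) = -20*(-24 + 36) = -20*12 = -240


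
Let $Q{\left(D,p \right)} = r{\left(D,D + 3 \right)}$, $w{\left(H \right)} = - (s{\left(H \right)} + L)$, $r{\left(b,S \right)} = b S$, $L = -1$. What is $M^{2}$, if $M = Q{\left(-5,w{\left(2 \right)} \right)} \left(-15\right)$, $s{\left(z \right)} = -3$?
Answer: $22500$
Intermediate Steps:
$r{\left(b,S \right)} = S b$
$w{\left(H \right)} = 4$ ($w{\left(H \right)} = - (-3 - 1) = \left(-1\right) \left(-4\right) = 4$)
$Q{\left(D,p \right)} = D \left(3 + D\right)$ ($Q{\left(D,p \right)} = \left(D + 3\right) D = \left(3 + D\right) D = D \left(3 + D\right)$)
$M = -150$ ($M = - 5 \left(3 - 5\right) \left(-15\right) = \left(-5\right) \left(-2\right) \left(-15\right) = 10 \left(-15\right) = -150$)
$M^{2} = \left(-150\right)^{2} = 22500$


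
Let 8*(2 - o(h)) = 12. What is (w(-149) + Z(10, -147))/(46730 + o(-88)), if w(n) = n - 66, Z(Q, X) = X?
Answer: -724/93461 ≈ -0.0077465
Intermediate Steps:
o(h) = ½ (o(h) = 2 - ⅛*12 = 2 - 3/2 = ½)
w(n) = -66 + n
(w(-149) + Z(10, -147))/(46730 + o(-88)) = ((-66 - 149) - 147)/(46730 + ½) = (-215 - 147)/(93461/2) = -362*2/93461 = -724/93461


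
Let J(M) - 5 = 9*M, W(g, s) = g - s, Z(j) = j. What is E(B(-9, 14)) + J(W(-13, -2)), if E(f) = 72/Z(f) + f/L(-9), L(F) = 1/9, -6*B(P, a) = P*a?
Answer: 689/7 ≈ 98.429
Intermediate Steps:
B(P, a) = -P*a/6
L(F) = 1/9
E(f) = 9*f + 72/f (E(f) = 72/f + f/(1/9) = 72/f + f*9 = 72/f + 9*f = 9*f + 72/f)
J(M) = 5 + 9*M
E(B(-9, 14)) + J(W(-13, -2)) = (9*(-1/6*(-9)*14) + 72/((-1/6*(-9)*14))) + (5 + 9*(-13 - 1*(-2))) = (9*21 + 72/21) + (5 + 9*(-13 + 2)) = (189 + 72*(1/21)) + (5 + 9*(-11)) = (189 + 24/7) + (5 - 99) = 1347/7 - 94 = 689/7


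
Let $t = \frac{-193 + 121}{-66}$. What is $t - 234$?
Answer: $- \frac{2562}{11} \approx -232.91$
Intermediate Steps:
$t = \frac{12}{11}$ ($t = \left(-72\right) \left(- \frac{1}{66}\right) = \frac{12}{11} \approx 1.0909$)
$t - 234 = \frac{12}{11} - 234 = - \frac{2562}{11}$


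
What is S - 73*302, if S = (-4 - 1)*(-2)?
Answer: -22036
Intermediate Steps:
S = 10 (S = -5*(-2) = 10)
S - 73*302 = 10 - 73*302 = 10 - 22046 = -22036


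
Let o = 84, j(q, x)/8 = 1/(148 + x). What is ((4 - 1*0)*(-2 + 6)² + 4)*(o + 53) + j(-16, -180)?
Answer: 37263/4 ≈ 9315.8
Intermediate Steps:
j(q, x) = 8/(148 + x)
((4 - 1*0)*(-2 + 6)² + 4)*(o + 53) + j(-16, -180) = ((4 - 1*0)*(-2 + 6)² + 4)*(84 + 53) + 8/(148 - 180) = ((4 + 0)*4² + 4)*137 + 8/(-32) = (4*16 + 4)*137 + 8*(-1/32) = (64 + 4)*137 - ¼ = 68*137 - ¼ = 9316 - ¼ = 37263/4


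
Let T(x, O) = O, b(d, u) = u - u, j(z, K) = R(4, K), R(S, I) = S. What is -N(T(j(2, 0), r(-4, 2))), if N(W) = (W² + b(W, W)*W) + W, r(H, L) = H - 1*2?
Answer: -30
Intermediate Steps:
r(H, L) = -2 + H (r(H, L) = H - 2 = -2 + H)
j(z, K) = 4
b(d, u) = 0
N(W) = W + W² (N(W) = (W² + 0*W) + W = (W² + 0) + W = W² + W = W + W²)
-N(T(j(2, 0), r(-4, 2))) = -(-2 - 4)*(1 + (-2 - 4)) = -(-6)*(1 - 6) = -(-6)*(-5) = -1*30 = -30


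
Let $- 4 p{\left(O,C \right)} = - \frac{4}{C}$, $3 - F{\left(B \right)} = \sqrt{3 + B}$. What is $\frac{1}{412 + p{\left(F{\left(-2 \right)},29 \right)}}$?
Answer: $\frac{29}{11949} \approx 0.002427$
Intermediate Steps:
$F{\left(B \right)} = 3 - \sqrt{3 + B}$
$p{\left(O,C \right)} = \frac{1}{C}$ ($p{\left(O,C \right)} = - \frac{\left(-4\right) \frac{1}{C}}{4} = \frac{1}{C}$)
$\frac{1}{412 + p{\left(F{\left(-2 \right)},29 \right)}} = \frac{1}{412 + \frac{1}{29}} = \frac{1}{\frac{11949}{29}} = \frac{29}{11949}$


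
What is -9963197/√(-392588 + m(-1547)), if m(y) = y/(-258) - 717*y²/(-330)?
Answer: -9963197*√241990186836090/34107144022 ≈ -4544.1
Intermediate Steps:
m(y) = -y/258 + 239*y²/110 (m(y) = y*(-1/258) - 717*y²*(-1/330) = -y/258 + 239*y²/110)
-9963197/√(-392588 + m(-1547)) = -9963197/√(-392588 + (1/14190)*(-1547)*(-55 + 30831*(-1547))) = -9963197/√(-392588 + (1/14190)*(-1547)*(-55 - 47695557)) = -9963197/√(-392588 + (1/14190)*(-1547)*(-47695612)) = -9963197/√(-392588 + 36892555882/7095) = -9963197*√241990186836090/34107144022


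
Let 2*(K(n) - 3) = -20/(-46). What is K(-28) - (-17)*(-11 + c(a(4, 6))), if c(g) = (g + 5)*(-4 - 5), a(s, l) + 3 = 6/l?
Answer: -14784/23 ≈ -642.78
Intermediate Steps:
a(s, l) = -3 + 6/l
c(g) = -45 - 9*g (c(g) = (5 + g)*(-9) = -45 - 9*g)
K(n) = 74/23 (K(n) = 3 + (-20/(-46))/2 = 3 + (-20*(-1/46))/2 = 3 + (½)*(10/23) = 3 + 5/23 = 74/23)
K(-28) - (-17)*(-11 + c(a(4, 6))) = 74/23 - (-17)*(-11 + (-45 - 9*(-3 + 6/6))) = 74/23 - (-17)*(-11 + (-45 - 9*(-3 + 6*(⅙)))) = 74/23 - (-17)*(-11 + (-45 - 9*(-3 + 1))) = 74/23 - (-17)*(-11 + (-45 - 9*(-2))) = 74/23 - (-17)*(-11 + (-45 + 18)) = 74/23 - (-17)*(-11 - 27) = 74/23 - (-17)*(-38) = 74/23 - 1*646 = 74/23 - 646 = -14784/23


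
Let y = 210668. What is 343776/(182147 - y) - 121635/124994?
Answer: -15479696393/1188317958 ≈ -13.027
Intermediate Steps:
343776/(182147 - y) - 121635/124994 = 343776/(182147 - 1*210668) - 121635/124994 = 343776/(182147 - 210668) - 121635*1/124994 = 343776/(-28521) - 121635/124994 = 343776*(-1/28521) - 121635/124994 = -114592/9507 - 121635/124994 = -15479696393/1188317958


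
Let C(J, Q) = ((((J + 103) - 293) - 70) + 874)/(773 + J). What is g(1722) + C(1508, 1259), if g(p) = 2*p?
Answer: 7857886/2281 ≈ 3444.9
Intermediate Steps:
C(J, Q) = (614 + J)/(773 + J) (C(J, Q) = ((((103 + J) - 293) - 70) + 874)/(773 + J) = (((-190 + J) - 70) + 874)/(773 + J) = ((-260 + J) + 874)/(773 + J) = (614 + J)/(773 + J))
g(1722) + C(1508, 1259) = 2*1722 + (614 + 1508)/(773 + 1508) = 3444 + 2122/2281 = 7857886/2281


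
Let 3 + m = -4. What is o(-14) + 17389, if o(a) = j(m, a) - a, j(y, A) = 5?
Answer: 17408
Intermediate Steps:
m = -7 (m = -3 - 4 = -7)
o(a) = 5 - a
o(-14) + 17389 = (5 - 1*(-14)) + 17389 = (5 + 14) + 17389 = 19 + 17389 = 17408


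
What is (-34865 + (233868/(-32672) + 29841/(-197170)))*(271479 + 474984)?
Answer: -20961172161923628057/805242280 ≈ -2.6031e+10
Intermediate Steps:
(-34865 + (233868/(-32672) + 29841/(-197170)))*(271479 + 474984) = (-34865 + (233868*(-1/32672) + 29841*(-1/197170)))*746463 = (-34865 + (-58467/8168 - 29841/197170))*746463 = (-34865 - 5885839839/805242280)*746463 = -28080657932039/805242280*746463 = -20961172161923628057/805242280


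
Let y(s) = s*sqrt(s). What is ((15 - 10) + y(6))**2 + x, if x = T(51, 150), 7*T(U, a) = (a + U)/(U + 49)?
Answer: 168901/700 + 60*sqrt(6) ≈ 388.26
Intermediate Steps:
y(s) = s**(3/2)
T(U, a) = (U + a)/(7*(49 + U)) (T(U, a) = ((a + U)/(U + 49))/7 = ((U + a)/(49 + U))/7 = (U + a)/(7*(49 + U)))
x = 201/700 (x = (51 + 150)/(7*(49 + 51)) = (1/7)*201/100 = (1/7)*(1/100)*201 = 201/700 ≈ 0.28714)
((15 - 10) + y(6))**2 + x = ((15 - 10) + 6**(3/2))**2 + 201/700 = (5 + 6*sqrt(6))**2 + 201/700 = 201/700 + (5 + 6*sqrt(6))**2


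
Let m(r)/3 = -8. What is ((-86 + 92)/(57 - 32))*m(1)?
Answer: -144/25 ≈ -5.7600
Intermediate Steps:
m(r) = -24 (m(r) = 3*(-8) = -24)
((-86 + 92)/(57 - 32))*m(1) = ((-86 + 92)/(57 - 32))*(-24) = (6/25)*(-24) = -144/25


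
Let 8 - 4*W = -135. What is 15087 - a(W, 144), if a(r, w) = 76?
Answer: 15011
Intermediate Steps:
W = 143/4 (W = 2 - ¼*(-135) = 2 + 135/4 = 143/4 ≈ 35.750)
15087 - a(W, 144) = 15087 - 1*76 = 15087 - 76 = 15011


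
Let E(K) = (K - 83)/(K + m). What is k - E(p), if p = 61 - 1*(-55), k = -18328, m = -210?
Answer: -1722799/94 ≈ -18328.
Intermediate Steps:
p = 116 (p = 61 + 55 = 116)
E(K) = (-83 + K)/(-210 + K) (E(K) = (K - 83)/(K - 210) = (-83 + K)/(-210 + K))
k - E(p) = -18328 - (-83 + 116)/(-210 + 116) = -18328 - 33/(-94) = -18328 - (-1)*33/94 = -18328 - 1*(-33/94) = -18328 + 33/94 = -1722799/94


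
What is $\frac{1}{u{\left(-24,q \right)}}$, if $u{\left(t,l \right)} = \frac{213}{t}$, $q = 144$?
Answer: $- \frac{8}{71} \approx -0.11268$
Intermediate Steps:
$\frac{1}{u{\left(-24,q \right)}} = \frac{1}{213 \frac{1}{-24}} = \frac{1}{213 \left(- \frac{1}{24}\right)} = \frac{1}{- \frac{71}{8}} = - \frac{8}{71}$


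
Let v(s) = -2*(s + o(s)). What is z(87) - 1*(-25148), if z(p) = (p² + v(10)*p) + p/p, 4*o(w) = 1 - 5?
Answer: 31152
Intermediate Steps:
o(w) = -1 (o(w) = (1 - 5)/4 = (¼)*(-4) = -1)
v(s) = 2 - 2*s (v(s) = -2*(s - 1) = -2*(-1 + s) = 2 - 2*s)
z(p) = 1 + p² - 18*p (z(p) = (p² + (2 - 2*10)*p) + p/p = (p² + (2 - 20)*p) + 1 = (p² - 18*p) + 1 = 1 + p² - 18*p)
z(87) - 1*(-25148) = (1 + 87² - 18*87) - 1*(-25148) = (1 + 7569 - 1566) + 25148 = 6004 + 25148 = 31152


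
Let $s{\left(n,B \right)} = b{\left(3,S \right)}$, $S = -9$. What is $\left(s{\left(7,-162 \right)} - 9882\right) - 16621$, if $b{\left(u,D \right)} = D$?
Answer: $-26512$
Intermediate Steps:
$s{\left(n,B \right)} = -9$
$\left(s{\left(7,-162 \right)} - 9882\right) - 16621 = \left(-9 - 9882\right) - 16621 = -9891 - 16621 = -26512$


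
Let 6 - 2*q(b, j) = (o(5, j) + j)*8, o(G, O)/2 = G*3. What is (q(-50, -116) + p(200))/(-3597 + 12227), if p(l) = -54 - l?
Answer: 93/8630 ≈ 0.010776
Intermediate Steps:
o(G, O) = 6*G (o(G, O) = 2*(G*3) = 2*(3*G) = 6*G)
q(b, j) = -117 - 4*j (q(b, j) = 3 - (6*5 + j)*8/2 = 3 - (30 + j)*8/2 = 3 - (240 + 8*j)/2 = 3 + (-120 - 4*j) = -117 - 4*j)
(q(-50, -116) + p(200))/(-3597 + 12227) = ((-117 - 4*(-116)) + (-54 - 1*200))/(-3597 + 12227) = ((-117 + 464) + (-54 - 200))/8630 = (347 - 254)*(1/8630) = 93*(1/8630) = 93/8630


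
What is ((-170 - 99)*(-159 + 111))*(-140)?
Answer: -1807680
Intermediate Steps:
((-170 - 99)*(-159 + 111))*(-140) = -269*(-48)*(-140) = 12912*(-140) = -1807680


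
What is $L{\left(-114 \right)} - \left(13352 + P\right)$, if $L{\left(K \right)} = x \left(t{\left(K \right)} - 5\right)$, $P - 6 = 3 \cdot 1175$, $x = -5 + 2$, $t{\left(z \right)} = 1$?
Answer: $-16871$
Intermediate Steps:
$x = -3$
$P = 3531$ ($P = 6 + 3 \cdot 1175 = 6 + 3525 = 3531$)
$L{\left(K \right)} = 12$ ($L{\left(K \right)} = - 3 \left(1 - 5\right) = \left(-3\right) \left(-4\right) = 12$)
$L{\left(-114 \right)} - \left(13352 + P\right) = 12 - 16883 = -16871$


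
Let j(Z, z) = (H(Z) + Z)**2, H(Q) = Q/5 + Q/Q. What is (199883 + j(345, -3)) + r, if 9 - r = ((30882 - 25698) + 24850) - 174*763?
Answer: 474845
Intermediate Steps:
H(Q) = 1 + Q/5 (H(Q) = Q*(1/5) + 1 = Q/5 + 1 = 1 + Q/5)
j(Z, z) = (1 + 6*Z/5)**2 (j(Z, z) = ((1 + Z/5) + Z)**2 = (1 + 6*Z/5)**2)
r = 102737 (r = 9 - (((30882 - 25698) + 24850) - 174*763) = 9 - ((5184 + 24850) - 132762) = 9 - (30034 - 132762) = 9 - 1*(-102728) = 9 + 102728 = 102737)
(199883 + j(345, -3)) + r = (199883 + (5 + 6*345)**2/25) + 102737 = (199883 + (5 + 2070)**2/25) + 102737 = (199883 + (1/25)*2075**2) + 102737 = (199883 + (1/25)*4305625) + 102737 = (199883 + 172225) + 102737 = 372108 + 102737 = 474845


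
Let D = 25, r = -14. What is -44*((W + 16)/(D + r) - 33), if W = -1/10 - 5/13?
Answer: 90346/65 ≈ 1389.9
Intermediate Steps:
W = -63/130 (W = -1*⅒ - 5*1/13 = -⅒ - 5/13 = -63/130 ≈ -0.48462)
-44*((W + 16)/(D + r) - 33) = -44*((-63/130 + 16)/(25 - 14) - 33) = -44*((2017/130)/11 - 33) = -44*((2017/130)*(1/11) - 33) = -44*(2017/1430 - 33) = -44*(-45173/1430) = 90346/65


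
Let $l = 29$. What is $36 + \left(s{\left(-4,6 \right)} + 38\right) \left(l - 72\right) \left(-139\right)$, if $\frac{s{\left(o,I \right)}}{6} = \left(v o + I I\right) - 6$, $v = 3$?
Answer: $872678$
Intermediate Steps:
$s{\left(o,I \right)} = -36 + 6 I^{2} + 18 o$ ($s{\left(o,I \right)} = 6 \left(\left(3 o + I I\right) - 6\right) = 6 \left(\left(3 o + I^{2}\right) - 6\right) = 6 \left(\left(I^{2} + 3 o\right) - 6\right) = 6 \left(-6 + I^{2} + 3 o\right) = -36 + 6 I^{2} + 18 o$)
$36 + \left(s{\left(-4,6 \right)} + 38\right) \left(l - 72\right) \left(-139\right) = 36 + \left(\left(-36 + 6 \cdot 6^{2} + 18 \left(-4\right)\right) + 38\right) \left(29 - 72\right) \left(-139\right) = 36 + \left(\left(-36 + 6 \cdot 36 - 72\right) + 38\right) \left(-43\right) \left(-139\right) = 36 + \left(\left(-36 + 216 - 72\right) + 38\right) \left(-43\right) \left(-139\right) = 36 + \left(108 + 38\right) \left(-43\right) \left(-139\right) = 36 + 146 \left(-43\right) \left(-139\right) = 36 - -872642 = 36 + 872642 = 872678$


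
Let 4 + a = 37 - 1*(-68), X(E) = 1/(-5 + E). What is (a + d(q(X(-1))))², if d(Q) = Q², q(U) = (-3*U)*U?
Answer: 211557025/20736 ≈ 10202.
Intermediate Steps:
q(U) = -3*U²
a = 101 (a = -4 + (37 - 1*(-68)) = -4 + (37 + 68) = -4 + 105 = 101)
(a + d(q(X(-1))))² = (101 + (-3/(-5 - 1)²)²)² = (101 + (-3*(1/(-6))²)²)² = (101 + (-3*(-⅙)²)²)² = (101 + (-3*1/36)²)² = (101 + (-1/12)²)² = (101 + 1/144)² = (14545/144)² = 211557025/20736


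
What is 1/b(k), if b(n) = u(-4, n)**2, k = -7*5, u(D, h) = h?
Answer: 1/1225 ≈ 0.00081633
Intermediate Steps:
k = -35
b(n) = n**2
1/b(k) = 1/((-35)**2) = 1/1225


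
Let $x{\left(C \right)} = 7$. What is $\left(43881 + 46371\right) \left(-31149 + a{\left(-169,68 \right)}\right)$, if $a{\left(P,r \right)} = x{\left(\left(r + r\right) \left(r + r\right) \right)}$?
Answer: $-2810627784$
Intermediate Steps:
$a{\left(P,r \right)} = 7$
$\left(43881 + 46371\right) \left(-31149 + a{\left(-169,68 \right)}\right) = \left(43881 + 46371\right) \left(-31149 + 7\right) = 90252 \left(-31142\right) = -2810627784$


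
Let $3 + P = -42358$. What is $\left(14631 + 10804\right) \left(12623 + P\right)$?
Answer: $-756386030$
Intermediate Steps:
$P = -42361$ ($P = -3 - 42358 = -42361$)
$\left(14631 + 10804\right) \left(12623 + P\right) = \left(14631 + 10804\right) \left(12623 - 42361\right) = 25435 \left(-29738\right) = -756386030$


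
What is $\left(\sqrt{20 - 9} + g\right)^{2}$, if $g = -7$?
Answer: $\left(7 - \sqrt{11}\right)^{2} \approx 13.567$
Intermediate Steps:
$\left(\sqrt{20 - 9} + g\right)^{2} = \left(\sqrt{20 - 9} - 7\right)^{2} = \left(\sqrt{11} - 7\right)^{2} = \left(-7 + \sqrt{11}\right)^{2}$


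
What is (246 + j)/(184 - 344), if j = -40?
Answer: -103/80 ≈ -1.2875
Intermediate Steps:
(246 + j)/(184 - 344) = (246 - 40)/(184 - 344) = 206/(-160) = 206*(-1/160) = -103/80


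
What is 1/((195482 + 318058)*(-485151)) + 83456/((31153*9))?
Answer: 2310288751472207/7761596880754620 ≈ 0.29766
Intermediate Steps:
1/((195482 + 318058)*(-485151)) + 83456/((31153*9)) = -1/485151/513540 + 83456/280377 = (1/513540)*(-1/485151) + 83456*(1/280377) = -1/249144444540 + 83456/280377 = 2310288751472207/7761596880754620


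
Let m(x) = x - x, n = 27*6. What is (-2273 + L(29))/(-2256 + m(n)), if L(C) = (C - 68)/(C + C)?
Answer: 131873/130848 ≈ 1.0078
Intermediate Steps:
L(C) = (-68 + C)/(2*C) (L(C) = (-68 + C)/((2*C)) = (-68 + C)*(1/(2*C)) = (-68 + C)/(2*C))
n = 162
m(x) = 0
(-2273 + L(29))/(-2256 + m(n)) = (-2273 + (½)*(-68 + 29)/29)/(-2256 + 0) = (-2273 + (½)*(1/29)*(-39))/(-2256) = (-2273 - 39/58)*(-1/2256) = -131873/58*(-1/2256) = 131873/130848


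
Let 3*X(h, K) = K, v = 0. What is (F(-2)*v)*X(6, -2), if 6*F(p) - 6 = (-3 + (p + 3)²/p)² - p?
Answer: 0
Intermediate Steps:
X(h, K) = K/3
F(p) = 1 - p/6 + (-3 + (3 + p)²/p)²/6 (F(p) = 1 + ((-3 + (p + 3)²/p)² - p)/6 = 1 + ((-3 + (3 + p)²/p)² - p)/6 = 1 + (-p/6 + (-3 + (3 + p)²/p)²/6) = 1 - p/6 + (-3 + (3 + p)²/p)²/6)
(F(-2)*v)*X(6, -2) = ((1 - ⅙*(-2) + (⅙)*(-(3 - 2)² + 3*(-2))²/(-2)²)*0)*((⅓)*(-2)) = ((1 + ⅓ + (⅙)*(¼)*(-1*1² - 6)²)*0)*(-⅔) = ((1 + ⅓ + (⅙)*(¼)*(-1*1 - 6)²)*0)*(-⅔) = ((1 + ⅓ + (⅙)*(¼)*(-1 - 6)²)*0)*(-⅔) = ((1 + ⅓ + (⅙)*(¼)*(-7)²)*0)*(-⅔) = ((1 + ⅓ + (⅙)*(¼)*49)*0)*(-⅔) = ((1 + ⅓ + 49/24)*0)*(-⅔) = ((27/8)*0)*(-⅔) = 0*(-⅔) = 0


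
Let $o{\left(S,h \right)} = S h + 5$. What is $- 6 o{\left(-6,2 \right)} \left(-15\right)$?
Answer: $-630$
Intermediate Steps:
$o{\left(S,h \right)} = 5 + S h$
$- 6 o{\left(-6,2 \right)} \left(-15\right) = - 6 \left(5 - 12\right) \left(-15\right) = \left(-6\right) \left(-7\right) \left(-15\right) = 42 \left(-15\right) = -630$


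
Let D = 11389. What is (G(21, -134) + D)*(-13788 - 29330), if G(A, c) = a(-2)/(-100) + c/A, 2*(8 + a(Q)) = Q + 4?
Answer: -515338725673/1050 ≈ -4.9080e+8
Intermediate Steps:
a(Q) = -6 + Q/2 (a(Q) = -8 + (Q + 4)/2 = -8 + (4 + Q)/2 = -8 + (2 + Q/2) = -6 + Q/2)
G(A, c) = 7/100 + c/A (G(A, c) = (-6 + (1/2)*(-2))/(-100) + c/A = (-6 - 1)*(-1/100) + c/A = -7*(-1/100) + c/A = 7/100 + c/A)
(G(21, -134) + D)*(-13788 - 29330) = ((7/100 - 134/21) + 11389)*(-13788 - 29330) = ((7/100 - 134*1/21) + 11389)*(-43118) = ((7/100 - 134/21) + 11389)*(-43118) = (-13253/2100 + 11389)*(-43118) = (23903647/2100)*(-43118) = -515338725673/1050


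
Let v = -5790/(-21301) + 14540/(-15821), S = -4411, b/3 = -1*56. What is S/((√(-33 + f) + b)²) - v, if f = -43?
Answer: 11*(13324718400*√19 + 422992959079*I)/(1348012484*(168*√19 + 7037*I)) ≈ 0.49218 - 0.016133*I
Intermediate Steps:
b = -168 (b = 3*(-1*56) = 3*(-56) = -168)
v = -218112950/337003121 (v = -5790*(-1/21301) + 14540*(-1/15821) = 5790/21301 - 14540/15821 = -218112950/337003121 ≈ -0.64721)
S/((√(-33 + f) + b)²) - v = -4411/(√(-33 - 43) - 168)² - 1*(-218112950/337003121) = -4411/(√(-76) - 168)² + 218112950/337003121 = -4411/(2*I*√19 - 168)² + 218112950/337003121 = -4411/(-168 + 2*I*√19)² + 218112950/337003121 = 218112950/337003121 - 4411/(-168 + 2*I*√19)²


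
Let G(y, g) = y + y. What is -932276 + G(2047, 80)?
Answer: -928182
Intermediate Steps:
G(y, g) = 2*y
-932276 + G(2047, 80) = -932276 + 2*2047 = -932276 + 4094 = -928182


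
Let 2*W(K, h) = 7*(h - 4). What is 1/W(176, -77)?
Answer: -2/567 ≈ -0.0035273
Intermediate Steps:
W(K, h) = -14 + 7*h/2 (W(K, h) = (7*(h - 4))/2 = (7*(-4 + h))/2 = (-28 + 7*h)/2 = -14 + 7*h/2)
1/W(176, -77) = 1/(-14 + (7/2)*(-77)) = 1/(-14 - 539/2) = 1/(-567/2) = -2/567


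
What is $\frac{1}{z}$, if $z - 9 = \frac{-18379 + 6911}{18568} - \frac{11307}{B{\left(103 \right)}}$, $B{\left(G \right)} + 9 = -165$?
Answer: $\frac{67309}{4938134} \approx 0.01363$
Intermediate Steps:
$B{\left(G \right)} = -174$ ($B{\left(G \right)} = -9 - 165 = -174$)
$z = \frac{4938134}{67309}$ ($z = 9 + \left(\frac{-18379 + 6911}{18568} - \frac{11307}{-174}\right) = 9 - - \frac{4332353}{67309} = 9 + \left(- \frac{2867}{4642} + \frac{3769}{58}\right) = 9 + \frac{4332353}{67309} = \frac{4938134}{67309} \approx 73.365$)
$\frac{1}{z} = \frac{1}{\frac{4938134}{67309}} = \frac{67309}{4938134}$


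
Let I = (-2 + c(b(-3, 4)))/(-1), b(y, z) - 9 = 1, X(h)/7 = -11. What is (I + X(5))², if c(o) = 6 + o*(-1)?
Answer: 5041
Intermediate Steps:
X(h) = -77 (X(h) = 7*(-11) = -77)
b(y, z) = 10 (b(y, z) = 9 + 1 = 10)
c(o) = 6 - o
I = 6 (I = (-2 + (6 - 1*10))/(-1) = -(-2 + (6 - 10)) = -(-2 - 4) = -1*(-6) = 6)
(I + X(5))² = (6 - 77)² = (-71)² = 5041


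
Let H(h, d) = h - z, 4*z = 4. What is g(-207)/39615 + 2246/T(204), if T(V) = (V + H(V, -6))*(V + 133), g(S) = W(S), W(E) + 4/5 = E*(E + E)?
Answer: 59215587724/27167768925 ≈ 2.1796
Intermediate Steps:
z = 1 (z = (1/4)*4 = 1)
W(E) = -4/5 + 2*E**2 (W(E) = -4/5 + E*(E + E) = -4/5 + E*(2*E) = -4/5 + 2*E**2)
H(h, d) = -1 + h (H(h, d) = h - 1*1 = h - 1 = -1 + h)
g(S) = -4/5 + 2*S**2
T(V) = (-1 + 2*V)*(133 + V) (T(V) = (V + (-1 + V))*(V + 133) = (-1 + 2*V)*(133 + V))
g(-207)/39615 + 2246/T(204) = (-4/5 + 2*(-207)**2)/39615 + 2246/(-133 + 2*204**2 + 265*204) = (-4/5 + 2*42849)*(1/39615) + 2246/(-133 + 2*41616 + 54060) = (-4/5 + 85698)*(1/39615) + 2246/(-133 + 83232 + 54060) = (428486/5)*(1/39615) + 2246/137159 = 428486/198075 + 2246*(1/137159) = 428486/198075 + 2246/137159 = 59215587724/27167768925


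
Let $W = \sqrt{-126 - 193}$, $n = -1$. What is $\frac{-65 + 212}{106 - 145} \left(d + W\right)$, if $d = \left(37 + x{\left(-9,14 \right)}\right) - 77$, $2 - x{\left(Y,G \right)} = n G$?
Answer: $\frac{1176}{13} - \frac{49 i \sqrt{319}}{13} \approx 90.462 - 67.321 i$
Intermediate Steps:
$x{\left(Y,G \right)} = 2 + G$ ($x{\left(Y,G \right)} = 2 - - G = 2 + G$)
$W = i \sqrt{319}$ ($W = \sqrt{-319} = i \sqrt{319} \approx 17.861 i$)
$d = -24$ ($d = \left(37 + \left(2 + 14\right)\right) - 77 = \left(37 + 16\right) - 77 = 53 - 77 = -24$)
$\frac{-65 + 212}{106 - 145} \left(d + W\right) = \frac{-65 + 212}{106 - 145} \left(-24 + i \sqrt{319}\right) = \frac{147}{-39} \left(-24 + i \sqrt{319}\right) = 147 \left(- \frac{1}{39}\right) \left(-24 + i \sqrt{319}\right) = - \frac{49 \left(-24 + i \sqrt{319}\right)}{13} = \frac{1176}{13} - \frac{49 i \sqrt{319}}{13}$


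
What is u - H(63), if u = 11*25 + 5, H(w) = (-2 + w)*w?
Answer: -3563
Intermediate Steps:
H(w) = w*(-2 + w)
u = 280 (u = 275 + 5 = 280)
u - H(63) = 280 - 63*(-2 + 63) = 280 - 63*61 = 280 - 1*3843 = 280 - 3843 = -3563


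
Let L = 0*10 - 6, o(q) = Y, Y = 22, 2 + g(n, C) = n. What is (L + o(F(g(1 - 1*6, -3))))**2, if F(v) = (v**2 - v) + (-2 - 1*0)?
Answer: 256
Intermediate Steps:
g(n, C) = -2 + n
F(v) = -2 + v**2 - v (F(v) = (v**2 - v) + (-2 + 0) = (v**2 - v) - 2 = -2 + v**2 - v)
o(q) = 22
L = -6 (L = 0 - 6 = -6)
(L + o(F(g(1 - 1*6, -3))))**2 = (-6 + 22)**2 = 16**2 = 256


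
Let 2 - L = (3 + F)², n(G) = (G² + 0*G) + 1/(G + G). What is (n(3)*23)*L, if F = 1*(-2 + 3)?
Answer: -8855/3 ≈ -2951.7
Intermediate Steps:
n(G) = G² + 1/(2*G) (n(G) = (G² + 0) + 1/(2*G) = G² + 1/(2*G))
F = 1 (F = 1*1 = 1)
L = -14 (L = 2 - (3 + 1)² = 2 - 1*4² = 2 - 1*16 = 2 - 16 = -14)
(n(3)*23)*L = (((½ + 3³)/3)*23)*(-14) = (((½ + 27)/3)*23)*(-14) = (((⅓)*(55/2))*23)*(-14) = ((55/6)*23)*(-14) = (1265/6)*(-14) = -8855/3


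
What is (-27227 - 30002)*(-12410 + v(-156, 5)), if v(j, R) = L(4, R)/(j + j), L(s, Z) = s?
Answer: 55396584649/78 ≈ 7.1021e+8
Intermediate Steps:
v(j, R) = 2/j (v(j, R) = 4/(j + j) = 4/((2*j)) = 4*(1/(2*j)) = 2/j)
(-27227 - 30002)*(-12410 + v(-156, 5)) = (-27227 - 30002)*(-12410 + 2/(-156)) = -57229*(-12410 + 2*(-1/156)) = -57229*(-12410 - 1/78) = -57229*(-967981/78) = 55396584649/78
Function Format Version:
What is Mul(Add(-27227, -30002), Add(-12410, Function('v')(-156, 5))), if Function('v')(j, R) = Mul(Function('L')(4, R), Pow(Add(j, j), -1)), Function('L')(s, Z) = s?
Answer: Rational(55396584649, 78) ≈ 7.1021e+8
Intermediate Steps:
Function('v')(j, R) = Mul(2, Pow(j, -1)) (Function('v')(j, R) = Mul(4, Pow(Add(j, j), -1)) = Mul(4, Pow(Mul(2, j), -1)) = Mul(4, Mul(Rational(1, 2), Pow(j, -1))) = Mul(2, Pow(j, -1)))
Mul(Add(-27227, -30002), Add(-12410, Function('v')(-156, 5))) = Mul(Add(-27227, -30002), Add(-12410, Mul(2, Pow(-156, -1)))) = Mul(-57229, Add(-12410, Mul(2, Rational(-1, 156)))) = Mul(-57229, Add(-12410, Rational(-1, 78))) = Mul(-57229, Rational(-967981, 78)) = Rational(55396584649, 78)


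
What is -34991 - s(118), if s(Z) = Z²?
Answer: -48915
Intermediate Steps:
-34991 - s(118) = -34991 - 1*118² = -34991 - 1*13924 = -34991 - 13924 = -48915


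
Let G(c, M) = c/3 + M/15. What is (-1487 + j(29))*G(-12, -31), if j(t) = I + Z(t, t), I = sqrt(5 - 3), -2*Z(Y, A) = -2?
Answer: 135226/15 - 91*sqrt(2)/15 ≈ 9006.5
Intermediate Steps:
Z(Y, A) = 1 (Z(Y, A) = -1/2*(-2) = 1)
I = sqrt(2) ≈ 1.4142
G(c, M) = c/3 + M/15 (G(c, M) = c*(1/3) + M*(1/15) = c/3 + M/15)
j(t) = 1 + sqrt(2) (j(t) = sqrt(2) + 1 = 1 + sqrt(2))
(-1487 + j(29))*G(-12, -31) = (-1487 + (1 + sqrt(2)))*((1/3)*(-12) + (1/15)*(-31)) = (-1486 + sqrt(2))*(-4 - 31/15) = (-1486 + sqrt(2))*(-91/15) = 135226/15 - 91*sqrt(2)/15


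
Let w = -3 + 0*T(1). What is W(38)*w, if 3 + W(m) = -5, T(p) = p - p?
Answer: 24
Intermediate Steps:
T(p) = 0
W(m) = -8 (W(m) = -3 - 5 = -8)
w = -3 (w = -3 + 0*0 = -3 + 0 = -3)
W(38)*w = -8*(-3) = 24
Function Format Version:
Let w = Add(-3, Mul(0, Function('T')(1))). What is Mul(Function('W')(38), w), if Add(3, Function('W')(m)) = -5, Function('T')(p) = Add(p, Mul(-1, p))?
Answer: 24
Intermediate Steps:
Function('T')(p) = 0
Function('W')(m) = -8 (Function('W')(m) = Add(-3, -5) = -8)
w = -3 (w = Add(-3, Mul(0, 0)) = Add(-3, 0) = -3)
Mul(Function('W')(38), w) = Mul(-8, -3) = 24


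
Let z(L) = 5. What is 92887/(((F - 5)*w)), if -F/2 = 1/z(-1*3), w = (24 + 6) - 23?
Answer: -464435/189 ≈ -2457.3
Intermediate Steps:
w = 7 (w = 30 - 23 = 7)
F = -⅖ (F = -2/5 = -2*⅕ = -⅖ ≈ -0.40000)
92887/(((F - 5)*w)) = 92887/(((-⅖ - 5)*7)) = 92887/((-27/5*7)) = 92887/(-189/5) = 92887*(-5/189) = -464435/189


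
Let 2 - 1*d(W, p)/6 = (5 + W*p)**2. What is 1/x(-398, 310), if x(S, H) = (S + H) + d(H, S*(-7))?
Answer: -1/4475503393426 ≈ -2.2344e-13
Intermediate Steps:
d(W, p) = 12 - 6*(5 + W*p)**2
x(S, H) = 12 + H + S - 6*(5 - 7*H*S)**2 (x(S, H) = (S + H) + (12 - 6*(5 + H*(S*(-7)))**2) = (H + S) + (12 - 6*(5 + H*(-7*S))**2) = (H + S) + (12 - 6*(5 - 7*H*S)**2) = 12 + H + S - 6*(5 - 7*H*S)**2)
1/x(-398, 310) = 1/(12 + 310 - 398 - 6*(5 - 7*310*(-398))**2) = 1/(12 + 310 - 398 - 6*(5 + 863660)**2) = 1/(12 + 310 - 398 - 6*863665**2) = 1/(12 + 310 - 398 - 6*745917232225) = 1/(12 + 310 - 398 - 4475503393350) = 1/(-4475503393426) = -1/4475503393426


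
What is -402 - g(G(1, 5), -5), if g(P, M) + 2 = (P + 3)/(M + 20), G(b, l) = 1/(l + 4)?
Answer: -54028/135 ≈ -400.21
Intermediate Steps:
G(b, l) = 1/(4 + l)
g(P, M) = -2 + (3 + P)/(20 + M) (g(P, M) = -2 + (P + 3)/(M + 20) = -2 + (3 + P)/(20 + M))
-402 - g(G(1, 5), -5) = -402 - (-37 + 1/(4 + 5) - 2*(-5))/(20 - 5) = -402 - (-37 + 1/9 + 10)/15 = -402 - (-37 + ⅑ + 10)/15 = -402 - (-242)/(15*9) = -402 - 1*(-242/135) = -402 + 242/135 = -54028/135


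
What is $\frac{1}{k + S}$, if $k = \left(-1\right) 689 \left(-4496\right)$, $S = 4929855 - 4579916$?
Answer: $\frac{1}{3447683} \approx 2.9005 \cdot 10^{-7}$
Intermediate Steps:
$S = 349939$
$k = 3097744$ ($k = \left(-689\right) \left(-4496\right) = 3097744$)
$\frac{1}{k + S} = \frac{1}{3097744 + 349939} = \frac{1}{3447683}$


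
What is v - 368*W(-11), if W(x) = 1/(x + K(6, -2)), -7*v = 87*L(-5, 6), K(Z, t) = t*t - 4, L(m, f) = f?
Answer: -3166/77 ≈ -41.117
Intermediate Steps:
K(Z, t) = -4 + t² (K(Z, t) = t² - 4 = -4 + t²)
v = -522/7 (v = -87*6/7 = -⅐*522 = -522/7 ≈ -74.571)
W(x) = 1/x (W(x) = 1/(x + (-4 + (-2)²)) = 1/(x + (-4 + 4)) = 1/(x + 0) = 1/x)
v - 368*W(-11) = -522/7 - 368/(-11) = -522/7 - 368*(-1/11) = -522/7 + 368/11 = -3166/77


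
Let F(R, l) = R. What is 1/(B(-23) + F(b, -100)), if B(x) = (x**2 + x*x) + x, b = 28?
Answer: 1/1063 ≈ 0.00094073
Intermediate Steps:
B(x) = x + 2*x**2 (B(x) = (x**2 + x**2) + x = 2*x**2 + x = x + 2*x**2)
1/(B(-23) + F(b, -100)) = 1/(-23*(1 + 2*(-23)) + 28) = 1/(-23*(1 - 46) + 28) = 1/(-23*(-45) + 28) = 1/(1035 + 28) = 1/1063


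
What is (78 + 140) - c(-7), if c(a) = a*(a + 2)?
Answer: 183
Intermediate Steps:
c(a) = a*(2 + a)
(78 + 140) - c(-7) = (78 + 140) - (-7)*(2 - 7) = 218 - (-7)*(-5) = 218 - 1*35 = 218 - 35 = 183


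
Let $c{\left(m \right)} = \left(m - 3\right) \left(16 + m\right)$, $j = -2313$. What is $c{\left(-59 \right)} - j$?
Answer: $4979$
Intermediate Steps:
$c{\left(m \right)} = \left(-3 + m\right) \left(16 + m\right)$
$c{\left(-59 \right)} - j = \left(-48 + \left(-59\right)^{2} + 13 \left(-59\right)\right) - -2313 = \left(-48 + 3481 - 767\right) + 2313 = 2666 + 2313 = 4979$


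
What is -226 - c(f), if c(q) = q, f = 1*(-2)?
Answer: -224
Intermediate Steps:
f = -2
-226 - c(f) = -226 - 1*(-2) = -226 + 2 = -224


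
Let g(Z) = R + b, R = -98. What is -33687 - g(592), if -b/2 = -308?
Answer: -34205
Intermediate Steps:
b = 616 (b = -2*(-308) = 616)
g(Z) = 518 (g(Z) = -98 + 616 = 518)
-33687 - g(592) = -33687 - 1*518 = -33687 - 518 = -34205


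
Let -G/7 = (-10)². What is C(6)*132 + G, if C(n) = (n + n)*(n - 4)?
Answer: 2468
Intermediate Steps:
G = -700 (G = -7*(-10)² = -7*100 = -700)
C(n) = 2*n*(-4 + n) (C(n) = (2*n)*(-4 + n) = 2*n*(-4 + n))
C(6)*132 + G = (2*6*(-4 + 6))*132 - 700 = (2*6*2)*132 - 700 = 24*132 - 700 = 3168 - 700 = 2468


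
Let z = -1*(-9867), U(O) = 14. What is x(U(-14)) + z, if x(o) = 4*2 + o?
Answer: 9889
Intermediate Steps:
x(o) = 8 + o
z = 9867
x(U(-14)) + z = (8 + 14) + 9867 = 22 + 9867 = 9889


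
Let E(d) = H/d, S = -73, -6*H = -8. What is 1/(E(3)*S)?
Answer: -9/292 ≈ -0.030822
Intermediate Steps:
H = 4/3 (H = -⅙*(-8) = 4/3 ≈ 1.3333)
E(d) = 4/(3*d)
1/(E(3)*S) = 1/(((4/3)/3)*(-73)) = 1/(((4/3)*(⅓))*(-73)) = 1/((4/9)*(-73)) = 1/(-292/9) = -9/292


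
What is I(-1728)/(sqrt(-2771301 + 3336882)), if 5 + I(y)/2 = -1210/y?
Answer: -3715*sqrt(565581)/244330992 ≈ -0.011435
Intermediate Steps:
I(y) = -10 - 2420/y (I(y) = -10 + 2*(-1210/y) = -10 - 2420/y)
I(-1728)/(sqrt(-2771301 + 3336882)) = (-10 - 2420/(-1728))/(sqrt(-2771301 + 3336882)) = (-10 - 2420*(-1/1728))/(sqrt(565581)) = (-10 + 605/432)*(sqrt(565581)/565581) = -3715*sqrt(565581)/244330992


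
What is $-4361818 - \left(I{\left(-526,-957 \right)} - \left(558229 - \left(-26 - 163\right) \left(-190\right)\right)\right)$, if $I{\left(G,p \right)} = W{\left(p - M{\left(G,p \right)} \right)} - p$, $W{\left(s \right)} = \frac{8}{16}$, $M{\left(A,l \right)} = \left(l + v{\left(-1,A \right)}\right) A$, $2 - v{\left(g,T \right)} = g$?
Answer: $- \frac{7680913}{2} \approx -3.8405 \cdot 10^{6}$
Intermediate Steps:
$v{\left(g,T \right)} = 2 - g$
$M{\left(A,l \right)} = A \left(3 + l\right)$ ($M{\left(A,l \right)} = \left(l + \left(2 - -1\right)\right) A = \left(l + \left(2 + 1\right)\right) A = \left(l + 3\right) A = \left(3 + l\right) A = A \left(3 + l\right)$)
$W{\left(s \right)} = \frac{1}{2}$ ($W{\left(s \right)} = 8 \cdot \frac{1}{16} = \frac{1}{2}$)
$I{\left(G,p \right)} = \frac{1}{2} - p$
$-4361818 - \left(I{\left(-526,-957 \right)} - \left(558229 - \left(-26 - 163\right) \left(-190\right)\right)\right) = -4361818 - \left(\left(\frac{1}{2} - -957\right) - \left(558229 - \left(-26 - 163\right) \left(-190\right)\right)\right) = -4361818 - \left(\left(\frac{1}{2} + 957\right) - 522319\right) = -4361818 - \left(\frac{1915}{2} + \left(35910 - 558229\right)\right) = -4361818 - \left(\frac{1915}{2} - 522319\right) = -4361818 - - \frac{1042723}{2} = -4361818 + \frac{1042723}{2} = - \frac{7680913}{2}$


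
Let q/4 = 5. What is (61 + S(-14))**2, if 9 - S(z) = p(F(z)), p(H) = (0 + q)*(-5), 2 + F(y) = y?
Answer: 28900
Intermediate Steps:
q = 20 (q = 4*5 = 20)
F(y) = -2 + y
p(H) = -100 (p(H) = (0 + 20)*(-5) = 20*(-5) = -100)
S(z) = 109 (S(z) = 9 - 1*(-100) = 9 + 100 = 109)
(61 + S(-14))**2 = (61 + 109)**2 = 170**2 = 28900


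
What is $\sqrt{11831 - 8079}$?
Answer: $2 \sqrt{938} \approx 61.254$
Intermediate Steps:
$\sqrt{11831 - 8079} = \sqrt{3752} = 2 \sqrt{938}$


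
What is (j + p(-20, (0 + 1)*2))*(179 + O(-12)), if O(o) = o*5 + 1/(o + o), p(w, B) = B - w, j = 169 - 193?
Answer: -2855/12 ≈ -237.92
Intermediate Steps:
j = -24
O(o) = 1/(2*o) + 5*o (O(o) = 5*o + 1/(2*o) = 1/(2*o) + 5*o)
(j + p(-20, (0 + 1)*2))*(179 + O(-12)) = (-24 + ((0 + 1)*2 - 1*(-20)))*(179 + ((½)/(-12) + 5*(-12))) = (-24 + (1*2 + 20))*(179 + ((½)*(-1/12) - 60)) = (-24 + (2 + 20))*(179 + (-1/24 - 60)) = (-24 + 22)*(179 - 1441/24) = -2*2855/24 = -2855/12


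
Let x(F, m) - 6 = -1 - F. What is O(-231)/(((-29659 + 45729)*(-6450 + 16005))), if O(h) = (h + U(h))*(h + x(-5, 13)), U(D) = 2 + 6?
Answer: 3791/11811450 ≈ 0.00032096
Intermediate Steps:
x(F, m) = 5 - F (x(F, m) = 6 + (-1 - F) = 5 - F)
U(D) = 8
O(h) = (8 + h)*(10 + h) (O(h) = (h + 8)*(h + (5 - 1*(-5))) = (8 + h)*(h + (5 + 5)) = (8 + h)*(h + 10) = (8 + h)*(10 + h))
O(-231)/(((-29659 + 45729)*(-6450 + 16005))) = (80 + (-231)² + 18*(-231))/(((-29659 + 45729)*(-6450 + 16005))) = (80 + 53361 - 4158)/((16070*9555)) = 49283/153548850 = 49283*(1/153548850) = 3791/11811450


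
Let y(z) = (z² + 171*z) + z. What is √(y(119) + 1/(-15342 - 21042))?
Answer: √2865107050590/9096 ≈ 186.09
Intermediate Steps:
y(z) = z² + 172*z
√(y(119) + 1/(-15342 - 21042)) = √(119*(172 + 119) + 1/(-15342 - 21042)) = √(119*291 + 1/(-36384)) = √(34629 - 1/36384) = √(1259941535/36384) = √2865107050590/9096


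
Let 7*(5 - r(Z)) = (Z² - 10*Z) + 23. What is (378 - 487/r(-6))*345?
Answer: 577645/4 ≈ 1.4441e+5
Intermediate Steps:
r(Z) = 12/7 - Z²/7 + 10*Z/7 (r(Z) = 5 - ((Z² - 10*Z) + 23)/7 = 5 - (23 + Z² - 10*Z)/7 = 5 + (-23/7 - Z²/7 + 10*Z/7) = 12/7 - Z²/7 + 10*Z/7)
(378 - 487/r(-6))*345 = (378 - 487/(12/7 - ⅐*(-6)² + (10/7)*(-6)))*345 = (378 - 487/(12/7 - ⅐*36 - 60/7))*345 = (378 - 487/(12/7 - 36/7 - 60/7))*345 = (378 - 487/(-12))*345 = (378 - 487*(-1/12))*345 = (378 + 487/12)*345 = (5023/12)*345 = 577645/4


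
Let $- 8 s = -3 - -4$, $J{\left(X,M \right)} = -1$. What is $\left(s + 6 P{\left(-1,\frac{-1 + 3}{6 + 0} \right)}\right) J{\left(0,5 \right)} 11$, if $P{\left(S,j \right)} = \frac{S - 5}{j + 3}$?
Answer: $\frac{4807}{40} \approx 120.18$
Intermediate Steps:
$s = - \frac{1}{8}$ ($s = - \frac{-3 - -4}{8} = - \frac{-3 + 4}{8} = \left(- \frac{1}{8}\right) 1 = - \frac{1}{8} \approx -0.125$)
$P{\left(S,j \right)} = \frac{-5 + S}{3 + j}$
$\left(s + 6 P{\left(-1,\frac{-1 + 3}{6 + 0} \right)}\right) J{\left(0,5 \right)} 11 = \left(- \frac{1}{8} + 6 \frac{-5 - 1}{3 + \frac{-1 + 3}{6 + 0}}\right) \left(-1\right) 11 = \left(- \frac{1}{8} + 6 \frac{1}{3 + \frac{2}{6}} \left(-6\right)\right) \left(-1\right) 11 = \left(- \frac{1}{8} + 6 \frac{1}{3 + 2 \cdot \frac{1}{6}} \left(-6\right)\right) \left(-1\right) 11 = \left(- \frac{1}{8} + 6 \frac{1}{3 + \frac{1}{3}} \left(-6\right)\right) \left(-1\right) 11 = \left(- \frac{1}{8} + 6 \frac{1}{\frac{10}{3}} \left(-6\right)\right) \left(-1\right) 11 = \left(- \frac{1}{8} + 6 \cdot \frac{3}{10} \left(-6\right)\right) \left(-1\right) 11 = \left(- \frac{1}{8} + 6 \left(- \frac{9}{5}\right)\right) \left(-1\right) 11 = \left(- \frac{1}{8} - \frac{54}{5}\right) \left(-1\right) 11 = \left(- \frac{437}{40}\right) \left(-1\right) 11 = \frac{437}{40} \cdot 11 = \frac{4807}{40}$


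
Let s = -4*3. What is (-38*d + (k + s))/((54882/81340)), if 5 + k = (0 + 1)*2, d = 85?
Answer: -131974150/27441 ≈ -4809.4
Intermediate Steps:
s = -12
k = -3 (k = -5 + (0 + 1)*2 = -5 + 1*2 = -5 + 2 = -3)
(-38*d + (k + s))/((54882/81340)) = (-38*85 + (-3 - 12))/((54882/81340)) = (-3230 - 15)/((54882*(1/81340))) = -3245/27441/40670 = -3245*40670/27441 = -131974150/27441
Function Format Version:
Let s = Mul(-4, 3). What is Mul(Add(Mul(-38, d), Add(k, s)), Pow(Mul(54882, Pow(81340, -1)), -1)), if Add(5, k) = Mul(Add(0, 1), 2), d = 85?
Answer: Rational(-131974150, 27441) ≈ -4809.4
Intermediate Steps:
s = -12
k = -3 (k = Add(-5, Mul(Add(0, 1), 2)) = Add(-5, Mul(1, 2)) = Add(-5, 2) = -3)
Mul(Add(Mul(-38, d), Add(k, s)), Pow(Mul(54882, Pow(81340, -1)), -1)) = Mul(Add(Mul(-38, 85), Add(-3, -12)), Pow(Mul(54882, Pow(81340, -1)), -1)) = Mul(Add(-3230, -15), Pow(Mul(54882, Rational(1, 81340)), -1)) = Mul(-3245, Pow(Rational(27441, 40670), -1)) = Mul(-3245, Rational(40670, 27441)) = Rational(-131974150, 27441)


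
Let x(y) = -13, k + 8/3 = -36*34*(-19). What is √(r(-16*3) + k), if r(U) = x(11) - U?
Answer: √209595/3 ≈ 152.61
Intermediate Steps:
k = 69760/3 (k = -8/3 - 36*34*(-19) = -8/3 - 1224*(-19) = -8/3 + 23256 = 69760/3 ≈ 23253.)
r(U) = -13 - U
√(r(-16*3) + k) = √((-13 - (-16)*3) + 69760/3) = √((-13 - 1*(-48)) + 69760/3) = √((-13 + 48) + 69760/3) = √(35 + 69760/3) = √(69865/3) = √209595/3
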